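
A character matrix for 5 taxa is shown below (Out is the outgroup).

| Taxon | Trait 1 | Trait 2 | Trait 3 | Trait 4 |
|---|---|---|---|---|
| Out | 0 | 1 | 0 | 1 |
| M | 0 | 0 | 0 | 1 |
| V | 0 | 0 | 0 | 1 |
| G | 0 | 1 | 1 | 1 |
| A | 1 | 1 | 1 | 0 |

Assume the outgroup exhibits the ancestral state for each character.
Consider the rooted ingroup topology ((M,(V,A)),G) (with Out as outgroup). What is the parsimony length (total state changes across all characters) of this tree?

6

Map each character onto ((M,(V,A)),G) (rooted by Out) and count the minimum state changes it requires (Fitch parsimony):
Trait 1: 1; Trait 2: 2; Trait 3: 2; Trait 4: 1.
Total tree length = 6.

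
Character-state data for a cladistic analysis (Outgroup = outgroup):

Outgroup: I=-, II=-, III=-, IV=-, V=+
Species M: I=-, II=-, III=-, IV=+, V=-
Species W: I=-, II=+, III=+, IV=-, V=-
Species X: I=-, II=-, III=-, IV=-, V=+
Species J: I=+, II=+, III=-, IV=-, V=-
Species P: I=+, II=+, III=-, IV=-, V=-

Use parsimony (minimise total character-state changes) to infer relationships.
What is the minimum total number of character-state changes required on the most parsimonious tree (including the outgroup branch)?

Character polarity is set by the outgroup: the derived state is whichever differs from the outgroup's state, so for V the derived state is '-', and for the remaining characters it is '+'.
Only Species J and Species P show the derived state '+' for I, supporting them as a clade.
II: derived state '+' in Species J, Species P, and Species W only — synapomorphy for {Species J, Species P, Species W}.
III (derived state '+') is unique to Species W (autapomorphy; uninformative for grouping).
IV (derived state '+') is unique to Species M (autapomorphy; uninformative for grouping).
Only Species J, Species M, Species P, and Species W show the derived state '-' for V, supporting them as a clade.
Most parsimonious ingroup topology: ((Species M,(Species W,(Species J,Species P))),Species X).
Changes per character on this tree: I: 1; II: 1; III: 1; IV: 1; V: 1.
Total = 5.

5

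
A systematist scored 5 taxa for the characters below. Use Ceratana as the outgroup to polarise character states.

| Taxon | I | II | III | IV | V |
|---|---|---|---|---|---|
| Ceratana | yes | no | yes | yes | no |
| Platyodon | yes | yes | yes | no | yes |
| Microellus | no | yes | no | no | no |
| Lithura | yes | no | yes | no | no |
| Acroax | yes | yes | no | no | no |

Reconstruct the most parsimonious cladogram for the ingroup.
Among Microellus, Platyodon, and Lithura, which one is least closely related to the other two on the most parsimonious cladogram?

Lithura

Character polarity is set by the outgroup: the derived state is whichever differs from the outgroup's state, so for I, III, IV the derived state is 'no', and for the remaining characters it is 'yes'.
I (derived state 'no') is unique to Microellus (autapomorphy; uninformative for grouping).
Only Acroax, Microellus, and Platyodon show the derived state 'yes' for II, supporting them as a clade.
III (derived state 'no') is shared by Acroax and Microellus — a synapomorphy uniting that clade.
All ingroup taxa share the derived state 'no' for IV; it defines the ingroup but does not resolve relationships within it.
V (derived state 'yes') is unique to Platyodon (autapomorphy; uninformative for grouping).
Most parsimonious ingroup topology: ((Platyodon,(Microellus,Acroax)),Lithura).
Microellus and Platyodon share a more recent common ancestor with each other than either does with Lithura, so Lithura is the least closely related of the three.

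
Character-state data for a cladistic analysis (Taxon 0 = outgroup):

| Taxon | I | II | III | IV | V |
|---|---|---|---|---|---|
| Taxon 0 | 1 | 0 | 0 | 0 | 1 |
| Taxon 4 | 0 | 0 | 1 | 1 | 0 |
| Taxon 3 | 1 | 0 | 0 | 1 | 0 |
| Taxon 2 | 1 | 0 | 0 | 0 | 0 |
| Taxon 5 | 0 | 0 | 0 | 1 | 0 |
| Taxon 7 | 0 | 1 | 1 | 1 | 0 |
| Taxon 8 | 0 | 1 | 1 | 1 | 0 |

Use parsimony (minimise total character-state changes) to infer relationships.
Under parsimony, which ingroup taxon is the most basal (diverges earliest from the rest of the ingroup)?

Character polarity is set by the outgroup: the derived state is whichever differs from the outgroup's state, so for I, V the derived state is '0', and for the remaining characters it is '1'.
Only Taxon 4, Taxon 5, Taxon 7, and Taxon 8 show the derived state '0' for I, supporting them as a clade.
II: derived state '1' in Taxon 7 and Taxon 8 only — synapomorphy for {Taxon 7, Taxon 8}.
Only Taxon 4, Taxon 7, and Taxon 8 show the derived state '1' for III, supporting them as a clade.
IV: derived state '1' in Taxon 3, Taxon 4, Taxon 5, Taxon 7, and Taxon 8 only — synapomorphy for {Taxon 3, Taxon 4, Taxon 5, Taxon 7, Taxon 8}.
All ingroup taxa share the derived state '0' for V; it defines the ingroup but does not resolve relationships within it.
Most parsimonious ingroup topology: ((((Taxon 4,(Taxon 7,Taxon 8)),Taxon 5),Taxon 3),Taxon 2).
Taxon 2 is sister to the clade containing all other ingroup taxa, so it is the earliest-diverging (most basal) ingroup lineage.

Taxon 2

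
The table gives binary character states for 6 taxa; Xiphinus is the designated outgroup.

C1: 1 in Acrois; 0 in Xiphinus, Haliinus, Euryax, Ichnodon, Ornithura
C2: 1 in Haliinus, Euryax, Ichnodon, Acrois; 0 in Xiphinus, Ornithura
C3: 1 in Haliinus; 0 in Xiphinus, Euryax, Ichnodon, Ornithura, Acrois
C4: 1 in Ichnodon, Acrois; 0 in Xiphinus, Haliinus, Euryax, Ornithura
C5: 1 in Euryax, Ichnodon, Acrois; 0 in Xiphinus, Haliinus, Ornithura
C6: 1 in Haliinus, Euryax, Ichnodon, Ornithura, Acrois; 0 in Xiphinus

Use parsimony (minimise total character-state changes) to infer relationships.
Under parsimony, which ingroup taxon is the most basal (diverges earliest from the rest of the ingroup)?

The outgroup has state '0' for every character, so '1' is the derived state throughout.
C1 (derived state '1') is unique to Acrois (autapomorphy; uninformative for grouping).
C2: derived state '1' in Acrois, Euryax, Haliinus, and Ichnodon only — synapomorphy for {Acrois, Euryax, Haliinus, Ichnodon}.
C3 (derived state '1') is unique to Haliinus (autapomorphy; uninformative for grouping).
C4: derived state '1' in Acrois and Ichnodon only — synapomorphy for {Acrois, Ichnodon}.
C5: derived state '1' in Acrois, Euryax, and Ichnodon only — synapomorphy for {Acrois, Euryax, Ichnodon}.
All ingroup taxa share the derived state '1' for C6; it defines the ingroup but does not resolve relationships within it.
Most parsimonious ingroup topology: ((Haliinus,(Euryax,(Ichnodon,Acrois))),Ornithura).
Ornithura is sister to the clade containing all other ingroup taxa, so it is the earliest-diverging (most basal) ingroup lineage.

Ornithura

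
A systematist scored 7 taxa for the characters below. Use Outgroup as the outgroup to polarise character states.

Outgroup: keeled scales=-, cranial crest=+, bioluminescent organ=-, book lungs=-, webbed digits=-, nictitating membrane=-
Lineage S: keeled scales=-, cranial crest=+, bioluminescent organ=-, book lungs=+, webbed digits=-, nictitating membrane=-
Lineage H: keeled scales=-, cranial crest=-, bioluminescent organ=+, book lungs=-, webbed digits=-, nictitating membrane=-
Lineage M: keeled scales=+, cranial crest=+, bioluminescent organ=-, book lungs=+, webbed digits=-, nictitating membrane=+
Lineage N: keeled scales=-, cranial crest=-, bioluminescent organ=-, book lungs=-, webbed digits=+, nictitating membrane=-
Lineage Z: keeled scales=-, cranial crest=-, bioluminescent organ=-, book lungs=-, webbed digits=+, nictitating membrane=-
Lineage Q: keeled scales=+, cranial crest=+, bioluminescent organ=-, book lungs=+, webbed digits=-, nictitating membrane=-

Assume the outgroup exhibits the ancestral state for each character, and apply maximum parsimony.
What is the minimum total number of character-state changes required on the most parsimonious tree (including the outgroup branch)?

Character polarity is set by the outgroup: the derived state is whichever differs from the outgroup's state, so for cranial crest the derived state is '-', and for the remaining characters it is '+'.
Only Lineage M and Lineage Q show the derived state '+' for keeled scales, supporting them as a clade.
cranial crest: derived state '-' in Lineage H, Lineage N, and Lineage Z only — synapomorphy for {Lineage H, Lineage N, Lineage Z}.
bioluminescent organ: derived state '+' in Lineage H only — an autapomorphy, so it tells us nothing about relationships among taxa.
Only Lineage M, Lineage Q, and Lineage S show the derived state '+' for book lungs, supporting them as a clade.
webbed digits (derived state '+') is shared by Lineage N and Lineage Z — a synapomorphy uniting that clade.
nictitating membrane (derived state '+') is unique to Lineage M (autapomorphy; uninformative for grouping).
Most parsimonious ingroup topology: ((Lineage S,(Lineage M,Lineage Q)),(Lineage H,(Lineage N,Lineage Z))).
Changes per character on this tree: keeled scales: 1; cranial crest: 1; bioluminescent organ: 1; book lungs: 1; webbed digits: 1; nictitating membrane: 1.
Total = 6.

6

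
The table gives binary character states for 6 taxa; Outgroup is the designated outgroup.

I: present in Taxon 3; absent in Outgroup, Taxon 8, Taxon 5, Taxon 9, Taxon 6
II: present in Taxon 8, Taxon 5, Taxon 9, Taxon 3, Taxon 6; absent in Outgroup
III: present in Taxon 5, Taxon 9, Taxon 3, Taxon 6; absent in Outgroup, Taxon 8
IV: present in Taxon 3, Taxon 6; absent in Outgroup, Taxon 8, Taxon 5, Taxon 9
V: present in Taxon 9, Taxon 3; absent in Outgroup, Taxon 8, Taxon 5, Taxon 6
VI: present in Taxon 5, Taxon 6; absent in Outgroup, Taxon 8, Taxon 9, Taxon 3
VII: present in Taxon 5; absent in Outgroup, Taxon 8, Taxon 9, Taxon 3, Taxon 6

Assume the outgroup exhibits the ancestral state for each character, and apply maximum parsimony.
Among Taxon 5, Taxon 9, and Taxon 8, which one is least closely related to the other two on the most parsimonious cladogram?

The outgroup has state 'absent' for every character, so 'present' is the derived state throughout.
I: derived state 'present' in Taxon 3 only — an autapomorphy, so it tells us nothing about relationships among taxa.
II (derived state 'present') is shared by all ingroup taxa — unites the whole ingroup.
III (derived state 'present') is shared by Taxon 3, Taxon 5, Taxon 6, and Taxon 9 — a synapomorphy uniting that clade.
IV groups Taxon 3 and Taxon 6, which is incompatible with the clades supported by the remaining characters; treating it as convergent (homoplasy) costs fewer steps than any alternative tree.
V (derived state 'present') is shared by Taxon 3 and Taxon 9 — a synapomorphy uniting that clade.
Only Taxon 5 and Taxon 6 show the derived state 'present' for VI, supporting them as a clade.
VII (derived state 'present') is unique to Taxon 5 (autapomorphy; uninformative for grouping).
Most parsimonious ingroup topology: (Taxon 8,((Taxon 5,Taxon 6),(Taxon 9,Taxon 3))).
Taxon 9 and Taxon 5 share a more recent common ancestor with each other than either does with Taxon 8, so Taxon 8 is the least closely related of the three.

Taxon 8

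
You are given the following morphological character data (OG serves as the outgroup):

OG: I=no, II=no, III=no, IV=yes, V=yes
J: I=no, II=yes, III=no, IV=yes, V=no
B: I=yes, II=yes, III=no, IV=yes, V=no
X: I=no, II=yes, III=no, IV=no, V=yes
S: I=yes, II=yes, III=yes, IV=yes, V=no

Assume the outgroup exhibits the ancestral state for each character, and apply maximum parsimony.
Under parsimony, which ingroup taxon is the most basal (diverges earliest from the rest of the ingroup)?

Character polarity is set by the outgroup: the derived state is whichever differs from the outgroup's state, so for IV, V the derived state is 'no', and for the remaining characters it is 'yes'.
I (derived state 'yes') is shared by B and S — a synapomorphy uniting that clade.
II (derived state 'yes') is shared by all ingroup taxa — unites the whole ingroup.
III (derived state 'yes') is unique to S (autapomorphy; uninformative for grouping).
IV: derived state 'no' in X only — an autapomorphy, so it tells us nothing about relationships among taxa.
V: derived state 'no' in B, J, and S only — synapomorphy for {B, J, S}.
Most parsimonious ingroup topology: ((J,(B,S)),X).
X is sister to the clade containing all other ingroup taxa, so it is the earliest-diverging (most basal) ingroup lineage.

X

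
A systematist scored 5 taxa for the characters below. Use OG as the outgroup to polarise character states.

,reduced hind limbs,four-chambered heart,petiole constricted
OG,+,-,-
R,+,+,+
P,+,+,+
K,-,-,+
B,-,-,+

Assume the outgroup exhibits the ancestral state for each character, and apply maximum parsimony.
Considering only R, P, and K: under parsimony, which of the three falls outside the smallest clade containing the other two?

K

Character polarity is set by the outgroup: the derived state is whichever differs from the outgroup's state, so for reduced hind limbs the derived state is '-', and for the remaining characters it is '+'.
Only B and K show the derived state '-' for reduced hind limbs, supporting them as a clade.
four-chambered heart: derived state '+' in P and R only — synapomorphy for {P, R}.
All ingroup taxa share the derived state '+' for petiole constricted; it defines the ingroup but does not resolve relationships within it.
Most parsimonious ingroup topology: ((R,P),(K,B)).
P and R share a more recent common ancestor with each other than either does with K, so K is the least closely related of the three.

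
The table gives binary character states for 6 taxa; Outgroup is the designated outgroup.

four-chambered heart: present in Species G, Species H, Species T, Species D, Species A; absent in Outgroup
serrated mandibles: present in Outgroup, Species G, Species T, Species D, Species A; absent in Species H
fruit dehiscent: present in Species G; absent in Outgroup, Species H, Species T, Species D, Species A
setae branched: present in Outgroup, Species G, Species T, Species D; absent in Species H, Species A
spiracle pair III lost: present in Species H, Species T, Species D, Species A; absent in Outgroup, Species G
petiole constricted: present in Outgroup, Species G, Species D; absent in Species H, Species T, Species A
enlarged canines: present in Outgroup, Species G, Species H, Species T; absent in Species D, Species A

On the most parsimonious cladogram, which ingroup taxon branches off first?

Character polarity is set by the outgroup: the derived state is whichever differs from the outgroup's state, so for serrated mandibles, setae branched, petiole constricted, enlarged canines the derived state is 'absent', and for the remaining characters it is 'present'.
All ingroup taxa share the derived state 'present' for four-chambered heart; it defines the ingroup but does not resolve relationships within it.
serrated mandibles (derived state 'absent') is unique to Species H (autapomorphy; uninformative for grouping).
fruit dehiscent (derived state 'present') is unique to Species G (autapomorphy; uninformative for grouping).
setae branched: derived state 'absent' in Species A and Species H only — synapomorphy for {Species A, Species H}.
spiracle pair III lost (derived state 'present') is shared by Species A, Species D, Species H, and Species T — a synapomorphy uniting that clade.
petiole constricted: derived state 'absent' in Species A, Species H, and Species T only — synapomorphy for {Species A, Species H, Species T}.
enlarged canines (state 'absent') occurs in Species A and Species D but conflicts with the nesting implied by the other characters — most parsimoniously interpreted as homoplasy.
Most parsimonious ingroup topology: (Species G,(((Species H,Species A),Species T),Species D)).
Species G is sister to the clade containing all other ingroup taxa, so it is the earliest-diverging (most basal) ingroup lineage.

Species G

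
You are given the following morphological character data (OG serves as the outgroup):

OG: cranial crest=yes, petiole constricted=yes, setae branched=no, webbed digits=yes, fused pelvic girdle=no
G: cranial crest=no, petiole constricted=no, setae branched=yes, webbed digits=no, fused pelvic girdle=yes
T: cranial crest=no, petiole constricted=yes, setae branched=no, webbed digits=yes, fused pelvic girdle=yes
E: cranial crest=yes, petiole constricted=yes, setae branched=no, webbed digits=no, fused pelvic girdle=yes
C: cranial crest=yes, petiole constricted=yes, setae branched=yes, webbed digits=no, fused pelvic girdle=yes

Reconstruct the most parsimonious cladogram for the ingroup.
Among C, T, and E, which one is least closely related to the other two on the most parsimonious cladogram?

T

Character polarity is set by the outgroup: the derived state is whichever differs from the outgroup's state, so for cranial crest, petiole constricted, webbed digits the derived state is 'no', and for the remaining characters it is 'yes'.
cranial crest (state 'no') occurs in G and T but conflicts with the nesting implied by the other characters — most parsimoniously interpreted as homoplasy.
petiole constricted (derived state 'no') is unique to G (autapomorphy; uninformative for grouping).
setae branched: derived state 'yes' in C and G only — synapomorphy for {C, G}.
webbed digits: derived state 'no' in C, E, and G only — synapomorphy for {C, E, G}.
fused pelvic girdle (derived state 'yes') is shared by all ingroup taxa — unites the whole ingroup.
Most parsimonious ingroup topology: (((G,C),E),T).
E and C share a more recent common ancestor with each other than either does with T, so T is the least closely related of the three.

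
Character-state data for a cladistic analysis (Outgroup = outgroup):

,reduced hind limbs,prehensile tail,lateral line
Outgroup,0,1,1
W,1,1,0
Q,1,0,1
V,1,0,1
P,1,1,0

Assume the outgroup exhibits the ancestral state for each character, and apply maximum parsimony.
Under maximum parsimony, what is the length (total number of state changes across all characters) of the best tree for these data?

Character polarity is set by the outgroup: the derived state is whichever differs from the outgroup's state, so for prehensile tail, lateral line the derived state is '0', and for the remaining characters it is '1'.
All ingroup taxa share the derived state '1' for reduced hind limbs; it defines the ingroup but does not resolve relationships within it.
prehensile tail: derived state '0' in Q and V only — synapomorphy for {Q, V}.
Only P and W show the derived state '0' for lateral line, supporting them as a clade.
Most parsimonious ingroup topology: ((W,P),(Q,V)).
Changes per character on this tree: reduced hind limbs: 1; prehensile tail: 1; lateral line: 1.
Total = 3.

3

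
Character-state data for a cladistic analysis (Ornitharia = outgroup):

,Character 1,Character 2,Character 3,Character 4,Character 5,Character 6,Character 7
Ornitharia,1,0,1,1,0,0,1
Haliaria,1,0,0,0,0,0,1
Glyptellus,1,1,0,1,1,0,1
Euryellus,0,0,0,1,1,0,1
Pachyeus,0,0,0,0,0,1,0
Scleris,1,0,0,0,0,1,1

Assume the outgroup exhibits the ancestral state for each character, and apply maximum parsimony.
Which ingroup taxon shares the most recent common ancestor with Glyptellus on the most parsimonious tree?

Character polarity is set by the outgroup: the derived state is whichever differs from the outgroup's state, so for Character 1, Character 3, Character 4, Character 7 the derived state is '0', and for the remaining characters it is '1'.
Character 1 groups Euryellus and Pachyeus, which is incompatible with the clades supported by the remaining characters; treating it as convergent (homoplasy) costs fewer steps than any alternative tree.
Character 2: derived state '1' in Glyptellus only — an autapomorphy, so it tells us nothing about relationships among taxa.
Character 3 (derived state '0') is shared by all ingroup taxa — unites the whole ingroup.
Character 4 (derived state '0') is shared by Haliaria, Pachyeus, and Scleris — a synapomorphy uniting that clade.
Character 5 (derived state '1') is shared by Euryellus and Glyptellus — a synapomorphy uniting that clade.
Only Pachyeus and Scleris show the derived state '1' for Character 6, supporting them as a clade.
Character 7 (derived state '0') is unique to Pachyeus (autapomorphy; uninformative for grouping).
Most parsimonious ingroup topology: ((Haliaria,(Pachyeus,Scleris)),(Glyptellus,Euryellus)).
Glyptellus and Euryellus form a cherry on this tree, so they are sister taxa.

Euryellus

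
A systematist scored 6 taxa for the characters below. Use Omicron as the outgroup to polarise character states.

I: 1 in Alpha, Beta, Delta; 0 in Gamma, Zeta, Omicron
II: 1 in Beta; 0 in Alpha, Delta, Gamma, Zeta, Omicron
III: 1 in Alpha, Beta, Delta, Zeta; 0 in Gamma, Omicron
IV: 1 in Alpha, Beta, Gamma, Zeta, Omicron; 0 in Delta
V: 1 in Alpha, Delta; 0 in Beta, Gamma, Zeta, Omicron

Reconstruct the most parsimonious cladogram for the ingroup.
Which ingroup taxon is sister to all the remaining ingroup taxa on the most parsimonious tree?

Gamma

Character polarity is set by the outgroup: the derived state is whichever differs from the outgroup's state, so for IV the derived state is '0', and for the remaining characters it is '1'.
I (derived state '1') is shared by Alpha, Beta, and Delta — a synapomorphy uniting that clade.
II (derived state '1') is unique to Beta (autapomorphy; uninformative for grouping).
Only Alpha, Beta, Delta, and Zeta show the derived state '1' for III, supporting them as a clade.
IV (derived state '0') is unique to Delta (autapomorphy; uninformative for grouping).
V: derived state '1' in Alpha and Delta only — synapomorphy for {Alpha, Delta}.
Most parsimonious ingroup topology: ((Zeta,(Beta,(Delta,Alpha))),Gamma).
Gamma is sister to the clade containing all other ingroup taxa, so it is the earliest-diverging (most basal) ingroup lineage.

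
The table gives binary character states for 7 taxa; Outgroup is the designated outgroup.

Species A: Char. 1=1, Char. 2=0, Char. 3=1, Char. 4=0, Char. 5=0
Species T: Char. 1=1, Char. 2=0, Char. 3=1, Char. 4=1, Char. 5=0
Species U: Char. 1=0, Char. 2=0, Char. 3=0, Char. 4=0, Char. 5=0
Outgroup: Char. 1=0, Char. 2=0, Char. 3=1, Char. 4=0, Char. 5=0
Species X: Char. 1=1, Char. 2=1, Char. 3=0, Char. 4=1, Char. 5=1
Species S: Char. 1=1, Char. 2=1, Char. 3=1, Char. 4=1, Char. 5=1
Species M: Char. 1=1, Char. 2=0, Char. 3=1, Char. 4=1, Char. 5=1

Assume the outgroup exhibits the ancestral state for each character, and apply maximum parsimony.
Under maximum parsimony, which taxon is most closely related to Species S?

Character polarity is set by the outgroup: the derived state is whichever differs from the outgroup's state, so for Char. 3 the derived state is '0', and for the remaining characters it is '1'.
Only Species A, Species M, Species S, Species T, and Species X show the derived state '1' for Char. 1, supporting them as a clade.
Only Species S and Species X show the derived state '1' for Char. 2, supporting them as a clade.
Char. 3 (state '0') occurs in Species U and Species X but conflicts with the nesting implied by the other characters — most parsimoniously interpreted as homoplasy.
Only Species M, Species S, Species T, and Species X show the derived state '1' for Char. 4, supporting them as a clade.
Only Species M, Species S, and Species X show the derived state '1' for Char. 5, supporting them as a clade.
Most parsimonious ingroup topology: ((((Species M,(Species S,Species X)),Species T),Species A),Species U).
Species S and Species X form a cherry on this tree, so they are sister taxa.

Species X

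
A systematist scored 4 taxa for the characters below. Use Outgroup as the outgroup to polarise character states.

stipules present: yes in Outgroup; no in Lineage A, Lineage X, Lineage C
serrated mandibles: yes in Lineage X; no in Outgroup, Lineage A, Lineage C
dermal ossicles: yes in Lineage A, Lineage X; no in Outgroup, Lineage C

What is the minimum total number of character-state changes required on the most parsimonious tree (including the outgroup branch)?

Character polarity is set by the outgroup: the derived state is whichever differs from the outgroup's state, so for stipules present the derived state is 'no', and for the remaining characters it is 'yes'.
stipules present (derived state 'no') is shared by all ingroup taxa — unites the whole ingroup.
serrated mandibles (derived state 'yes') is unique to Lineage X (autapomorphy; uninformative for grouping).
Only Lineage A and Lineage X show the derived state 'yes' for dermal ossicles, supporting them as a clade.
Most parsimonious ingroup topology: ((Lineage A,Lineage X),Lineage C).
Changes per character on this tree: stipules present: 1; serrated mandibles: 1; dermal ossicles: 1.
Total = 3.

3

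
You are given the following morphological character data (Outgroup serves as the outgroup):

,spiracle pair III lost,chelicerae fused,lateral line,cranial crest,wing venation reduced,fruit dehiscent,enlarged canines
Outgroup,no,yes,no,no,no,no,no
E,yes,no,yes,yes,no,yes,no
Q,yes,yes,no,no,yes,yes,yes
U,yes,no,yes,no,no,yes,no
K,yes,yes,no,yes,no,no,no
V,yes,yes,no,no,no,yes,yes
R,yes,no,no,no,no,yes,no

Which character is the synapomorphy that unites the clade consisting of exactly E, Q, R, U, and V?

Character polarity is set by the outgroup: the derived state is whichever differs from the outgroup's state, so for chelicerae fused the derived state is 'no', and for the remaining characters it is 'yes'.
spiracle pair III lost (derived state 'yes') is shared by all ingroup taxa — unites the whole ingroup.
chelicerae fused (derived state 'no') is shared by E, R, and U — a synapomorphy uniting that clade.
lateral line: derived state 'yes' in E and U only — synapomorphy for {E, U}.
cranial crest (state 'yes') occurs in E and K but conflicts with the nesting implied by the other characters — most parsimoniously interpreted as homoplasy.
wing venation reduced (derived state 'yes') is unique to Q (autapomorphy; uninformative for grouping).
fruit dehiscent (derived state 'yes') is shared by E, Q, R, U, and V — a synapomorphy uniting that clade.
enlarged canines (derived state 'yes') is shared by Q and V — a synapomorphy uniting that clade.
Most parsimonious ingroup topology: ((((E,U),R),(Q,V)),K).
The clade {E, Q, R, U, V} is supported by fruit dehiscent: its derived state 'yes' occurs in exactly those taxa and in no other taxon (including the outgroup).

fruit dehiscent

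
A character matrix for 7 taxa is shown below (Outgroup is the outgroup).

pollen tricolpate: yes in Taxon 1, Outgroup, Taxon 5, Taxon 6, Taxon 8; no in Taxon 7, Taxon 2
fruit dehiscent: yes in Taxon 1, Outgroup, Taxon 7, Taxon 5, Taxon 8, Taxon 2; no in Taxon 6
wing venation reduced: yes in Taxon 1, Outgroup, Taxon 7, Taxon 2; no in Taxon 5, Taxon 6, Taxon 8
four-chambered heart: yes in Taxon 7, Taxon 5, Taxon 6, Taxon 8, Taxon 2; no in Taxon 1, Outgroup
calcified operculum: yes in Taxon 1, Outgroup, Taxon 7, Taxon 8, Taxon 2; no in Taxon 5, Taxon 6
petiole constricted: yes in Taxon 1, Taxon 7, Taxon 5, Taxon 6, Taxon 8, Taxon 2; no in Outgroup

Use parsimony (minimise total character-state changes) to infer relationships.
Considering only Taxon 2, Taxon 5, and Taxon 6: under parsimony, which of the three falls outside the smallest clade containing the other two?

Taxon 2

Character polarity is set by the outgroup: the derived state is whichever differs from the outgroup's state, so for pollen tricolpate, fruit dehiscent, wing venation reduced, calcified operculum the derived state is 'no', and for the remaining characters it is 'yes'.
Only Taxon 2 and Taxon 7 show the derived state 'no' for pollen tricolpate, supporting them as a clade.
fruit dehiscent: derived state 'no' in Taxon 6 only — an autapomorphy, so it tells us nothing about relationships among taxa.
Only Taxon 5, Taxon 6, and Taxon 8 show the derived state 'no' for wing venation reduced, supporting them as a clade.
four-chambered heart: derived state 'yes' in Taxon 2, Taxon 5, Taxon 6, Taxon 7, and Taxon 8 only — synapomorphy for {Taxon 2, Taxon 5, Taxon 6, Taxon 7, Taxon 8}.
calcified operculum: derived state 'no' in Taxon 5 and Taxon 6 only — synapomorphy for {Taxon 5, Taxon 6}.
petiole constricted (derived state 'yes') is shared by all ingroup taxa — unites the whole ingroup.
Most parsimonious ingroup topology: (Taxon 1,(((Taxon 5,Taxon 6),Taxon 8),(Taxon 2,Taxon 7))).
Taxon 6 and Taxon 5 share a more recent common ancestor with each other than either does with Taxon 2, so Taxon 2 is the least closely related of the three.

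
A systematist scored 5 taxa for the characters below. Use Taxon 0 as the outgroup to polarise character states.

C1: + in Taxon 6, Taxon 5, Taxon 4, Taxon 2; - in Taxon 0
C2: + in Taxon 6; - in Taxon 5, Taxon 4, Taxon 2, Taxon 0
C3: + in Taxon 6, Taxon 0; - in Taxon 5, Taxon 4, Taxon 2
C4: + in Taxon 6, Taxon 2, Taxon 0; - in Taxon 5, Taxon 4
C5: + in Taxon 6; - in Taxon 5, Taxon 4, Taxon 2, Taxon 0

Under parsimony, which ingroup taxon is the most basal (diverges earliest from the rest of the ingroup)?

Character polarity is set by the outgroup: the derived state is whichever differs from the outgroup's state, so for C3, C4 the derived state is '-', and for the remaining characters it is '+'.
All ingroup taxa share the derived state '+' for C1; it defines the ingroup but does not resolve relationships within it.
C2 (derived state '+') is unique to Taxon 6 (autapomorphy; uninformative for grouping).
C3: derived state '-' in Taxon 2, Taxon 4, and Taxon 5 only — synapomorphy for {Taxon 2, Taxon 4, Taxon 5}.
Only Taxon 4 and Taxon 5 show the derived state '-' for C4, supporting them as a clade.
C5: derived state '+' in Taxon 6 only — an autapomorphy, so it tells us nothing about relationships among taxa.
Most parsimonious ingroup topology: (Taxon 6,((Taxon 5,Taxon 4),Taxon 2)).
Taxon 6 is sister to the clade containing all other ingroup taxa, so it is the earliest-diverging (most basal) ingroup lineage.

Taxon 6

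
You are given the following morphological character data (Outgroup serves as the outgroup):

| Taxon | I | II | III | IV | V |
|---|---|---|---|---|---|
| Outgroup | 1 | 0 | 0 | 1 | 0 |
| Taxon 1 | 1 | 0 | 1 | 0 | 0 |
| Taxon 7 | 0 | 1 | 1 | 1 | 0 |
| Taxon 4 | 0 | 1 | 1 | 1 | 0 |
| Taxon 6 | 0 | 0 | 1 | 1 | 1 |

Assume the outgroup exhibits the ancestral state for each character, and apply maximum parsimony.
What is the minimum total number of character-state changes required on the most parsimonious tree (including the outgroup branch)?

5

Character polarity is set by the outgroup: the derived state is whichever differs from the outgroup's state, so for I, IV the derived state is '0', and for the remaining characters it is '1'.
I (derived state '0') is shared by Taxon 4, Taxon 6, and Taxon 7 — a synapomorphy uniting that clade.
II: derived state '1' in Taxon 4 and Taxon 7 only — synapomorphy for {Taxon 4, Taxon 7}.
All ingroup taxa share the derived state '1' for III; it defines the ingroup but does not resolve relationships within it.
IV: derived state '0' in Taxon 1 only — an autapomorphy, so it tells us nothing about relationships among taxa.
V (derived state '1') is unique to Taxon 6 (autapomorphy; uninformative for grouping).
Most parsimonious ingroup topology: (Taxon 1,((Taxon 7,Taxon 4),Taxon 6)).
Changes per character on this tree: I: 1; II: 1; III: 1; IV: 1; V: 1.
Total = 5.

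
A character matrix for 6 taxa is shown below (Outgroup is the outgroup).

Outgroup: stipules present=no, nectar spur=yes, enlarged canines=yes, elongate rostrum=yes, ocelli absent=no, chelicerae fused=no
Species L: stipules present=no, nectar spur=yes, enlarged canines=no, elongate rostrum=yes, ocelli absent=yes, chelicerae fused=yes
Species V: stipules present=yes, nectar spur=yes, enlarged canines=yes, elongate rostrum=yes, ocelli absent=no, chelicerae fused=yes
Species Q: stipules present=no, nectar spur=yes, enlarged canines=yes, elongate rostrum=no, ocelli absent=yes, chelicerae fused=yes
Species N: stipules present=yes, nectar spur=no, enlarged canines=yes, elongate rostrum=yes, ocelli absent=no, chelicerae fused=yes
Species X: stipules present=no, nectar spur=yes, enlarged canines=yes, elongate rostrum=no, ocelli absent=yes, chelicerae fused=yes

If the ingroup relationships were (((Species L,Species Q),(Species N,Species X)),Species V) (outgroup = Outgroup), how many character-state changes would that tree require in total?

9

Map each character onto (((Species L,Species Q),(Species N,Species X)),Species V) (rooted by Outgroup) and count the minimum state changes it requires (Fitch parsimony):
stipules present: 2; nectar spur: 1; enlarged canines: 1; elongate rostrum: 2; ocelli absent: 2; chelicerae fused: 1.
Total tree length = 9.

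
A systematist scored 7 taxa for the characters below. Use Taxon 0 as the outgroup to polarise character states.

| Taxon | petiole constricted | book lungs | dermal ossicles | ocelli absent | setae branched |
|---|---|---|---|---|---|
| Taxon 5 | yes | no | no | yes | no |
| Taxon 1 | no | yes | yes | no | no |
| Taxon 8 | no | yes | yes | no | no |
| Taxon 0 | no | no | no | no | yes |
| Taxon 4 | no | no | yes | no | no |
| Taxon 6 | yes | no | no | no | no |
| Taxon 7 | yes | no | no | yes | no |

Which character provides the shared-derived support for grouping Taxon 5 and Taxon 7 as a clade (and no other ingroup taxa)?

Character polarity is set by the outgroup: the derived state is whichever differs from the outgroup's state, so for setae branched the derived state is 'no', and for the remaining characters it is 'yes'.
petiole constricted: derived state 'yes' in Taxon 5, Taxon 6, and Taxon 7 only — synapomorphy for {Taxon 5, Taxon 6, Taxon 7}.
Only Taxon 1 and Taxon 8 show the derived state 'yes' for book lungs, supporting them as a clade.
dermal ossicles: derived state 'yes' in Taxon 1, Taxon 4, and Taxon 8 only — synapomorphy for {Taxon 1, Taxon 4, Taxon 8}.
Only Taxon 5 and Taxon 7 show the derived state 'yes' for ocelli absent, supporting them as a clade.
setae branched (derived state 'no') is shared by all ingroup taxa — unites the whole ingroup.
Most parsimonious ingroup topology: ((Taxon 4,(Taxon 1,Taxon 8)),(Taxon 6,(Taxon 7,Taxon 5))).
The clade {Taxon 5, Taxon 7} is supported by ocelli absent: its derived state 'yes' occurs in exactly those taxa and in no other taxon (including the outgroup).

ocelli absent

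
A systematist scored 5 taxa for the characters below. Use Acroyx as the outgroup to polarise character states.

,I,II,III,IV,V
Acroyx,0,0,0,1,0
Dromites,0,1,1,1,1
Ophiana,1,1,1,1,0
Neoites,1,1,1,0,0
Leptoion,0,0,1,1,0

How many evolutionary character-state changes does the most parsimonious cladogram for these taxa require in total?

Character polarity is set by the outgroup: the derived state is whichever differs from the outgroup's state, so for IV the derived state is '0', and for the remaining characters it is '1'.
Only Neoites and Ophiana show the derived state '1' for I, supporting them as a clade.
Only Dromites, Neoites, and Ophiana show the derived state '1' for II, supporting them as a clade.
III (derived state '1') is shared by all ingroup taxa — unites the whole ingroup.
IV: derived state '0' in Neoites only — an autapomorphy, so it tells us nothing about relationships among taxa.
V (derived state '1') is unique to Dromites (autapomorphy; uninformative for grouping).
Most parsimonious ingroup topology: ((Dromites,(Ophiana,Neoites)),Leptoion).
Changes per character on this tree: I: 1; II: 1; III: 1; IV: 1; V: 1.
Total = 5.

5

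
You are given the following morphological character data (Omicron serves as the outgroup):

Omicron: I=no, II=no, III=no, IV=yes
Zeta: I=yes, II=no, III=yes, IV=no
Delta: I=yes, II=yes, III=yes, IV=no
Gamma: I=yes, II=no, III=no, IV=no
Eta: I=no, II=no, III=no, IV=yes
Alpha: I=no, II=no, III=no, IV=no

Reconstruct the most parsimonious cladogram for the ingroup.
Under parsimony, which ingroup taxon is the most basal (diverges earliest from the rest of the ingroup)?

Character polarity is set by the outgroup: the derived state is whichever differs from the outgroup's state, so for IV the derived state is 'no', and for the remaining characters it is 'yes'.
I (derived state 'yes') is shared by Delta, Gamma, and Zeta — a synapomorphy uniting that clade.
II: derived state 'yes' in Delta only — an autapomorphy, so it tells us nothing about relationships among taxa.
III: derived state 'yes' in Delta and Zeta only — synapomorphy for {Delta, Zeta}.
Only Alpha, Delta, Gamma, and Zeta show the derived state 'no' for IV, supporting them as a clade.
Most parsimonious ingroup topology: ((((Zeta,Delta),Gamma),Alpha),Eta).
Eta is sister to the clade containing all other ingroup taxa, so it is the earliest-diverging (most basal) ingroup lineage.

Eta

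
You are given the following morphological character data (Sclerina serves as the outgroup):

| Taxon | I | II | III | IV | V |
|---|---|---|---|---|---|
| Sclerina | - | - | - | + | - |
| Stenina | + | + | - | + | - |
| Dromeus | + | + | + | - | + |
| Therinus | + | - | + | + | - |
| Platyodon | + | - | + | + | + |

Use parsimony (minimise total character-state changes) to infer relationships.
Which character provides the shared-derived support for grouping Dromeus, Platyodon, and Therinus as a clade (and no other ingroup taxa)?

III

Character polarity is set by the outgroup: the derived state is whichever differs from the outgroup's state, so for IV the derived state is '-', and for the remaining characters it is '+'.
I (derived state '+') is shared by all ingroup taxa — unites the whole ingroup.
II (state '+') occurs in Dromeus and Stenina but conflicts with the nesting implied by the other characters — most parsimoniously interpreted as homoplasy.
Only Dromeus, Platyodon, and Therinus show the derived state '+' for III, supporting them as a clade.
IV (derived state '-') is unique to Dromeus (autapomorphy; uninformative for grouping).
V: derived state '+' in Dromeus and Platyodon only — synapomorphy for {Dromeus, Platyodon}.
Most parsimonious ingroup topology: (Stenina,((Dromeus,Platyodon),Therinus)).
The clade {Dromeus, Platyodon, Therinus} is supported by III: its derived state '+' occurs in exactly those taxa and in no other taxon (including the outgroup).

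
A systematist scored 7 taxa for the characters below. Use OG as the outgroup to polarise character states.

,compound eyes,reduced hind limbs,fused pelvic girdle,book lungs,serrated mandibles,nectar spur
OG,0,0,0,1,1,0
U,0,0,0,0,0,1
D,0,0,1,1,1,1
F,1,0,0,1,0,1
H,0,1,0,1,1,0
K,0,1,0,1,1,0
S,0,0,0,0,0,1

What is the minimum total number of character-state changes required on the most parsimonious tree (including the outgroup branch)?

Character polarity is set by the outgroup: the derived state is whichever differs from the outgroup's state, so for book lungs, serrated mandibles the derived state is '0', and for the remaining characters it is '1'.
compound eyes: derived state '1' in F only — an autapomorphy, so it tells us nothing about relationships among taxa.
reduced hind limbs (derived state '1') is shared by H and K — a synapomorphy uniting that clade.
fused pelvic girdle (derived state '1') is unique to D (autapomorphy; uninformative for grouping).
book lungs: derived state '0' in S and U only — synapomorphy for {S, U}.
serrated mandibles (derived state '0') is shared by F, S, and U — a synapomorphy uniting that clade.
Only D, F, S, and U show the derived state '1' for nectar spur, supporting them as a clade.
Most parsimonious ingroup topology: ((((U,S),F),D),(H,K)).
Changes per character on this tree: compound eyes: 1; reduced hind limbs: 1; fused pelvic girdle: 1; book lungs: 1; serrated mandibles: 1; nectar spur: 1.
Total = 6.

6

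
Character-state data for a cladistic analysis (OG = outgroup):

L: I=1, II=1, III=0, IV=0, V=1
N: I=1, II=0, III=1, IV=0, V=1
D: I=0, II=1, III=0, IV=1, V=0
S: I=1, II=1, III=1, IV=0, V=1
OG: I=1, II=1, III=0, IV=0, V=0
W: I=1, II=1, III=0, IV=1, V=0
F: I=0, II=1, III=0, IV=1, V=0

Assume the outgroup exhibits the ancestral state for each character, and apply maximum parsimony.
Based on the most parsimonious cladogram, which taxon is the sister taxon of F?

Character polarity is set by the outgroup: the derived state is whichever differs from the outgroup's state, so for I, II the derived state is '0', and for the remaining characters it is '1'.
I: derived state '0' in D and F only — synapomorphy for {D, F}.
II: derived state '0' in N only — an autapomorphy, so it tells us nothing about relationships among taxa.
III: derived state '1' in N and S only — synapomorphy for {N, S}.
Only D, F, and W show the derived state '1' for IV, supporting them as a clade.
Only L, N, and S show the derived state '1' for V, supporting them as a clade.
Most parsimonious ingroup topology: ((W,(F,D)),((N,S),L)).
F and D form a cherry on this tree, so they are sister taxa.

D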